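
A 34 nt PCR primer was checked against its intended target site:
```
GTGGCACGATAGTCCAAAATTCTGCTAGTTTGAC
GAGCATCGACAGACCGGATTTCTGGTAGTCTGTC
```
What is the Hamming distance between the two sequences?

12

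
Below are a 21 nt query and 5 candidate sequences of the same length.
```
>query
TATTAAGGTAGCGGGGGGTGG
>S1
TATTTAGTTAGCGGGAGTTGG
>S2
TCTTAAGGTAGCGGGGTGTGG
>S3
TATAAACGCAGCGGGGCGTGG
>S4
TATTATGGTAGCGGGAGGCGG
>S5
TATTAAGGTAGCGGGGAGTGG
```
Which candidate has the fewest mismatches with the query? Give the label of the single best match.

Hamming distances to query — S1: 4; S2: 2; S3: 4; S4: 3; S5: 1.
Smallest is S5 with 1 mismatch.

S5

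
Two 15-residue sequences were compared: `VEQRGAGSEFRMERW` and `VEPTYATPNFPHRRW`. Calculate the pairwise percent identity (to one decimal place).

40.0%

9 positions differ (3, 4, 5, 7, 8, 9, 11, 12, 13), so 6 of 15 match: 6/15 = 40%.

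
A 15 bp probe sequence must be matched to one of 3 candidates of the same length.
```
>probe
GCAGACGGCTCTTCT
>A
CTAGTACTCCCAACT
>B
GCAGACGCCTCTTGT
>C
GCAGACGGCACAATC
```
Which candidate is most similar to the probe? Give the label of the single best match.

B

Hamming distances to probe — A: 9; B: 2; C: 5.
Smallest is B with 2 mismatches.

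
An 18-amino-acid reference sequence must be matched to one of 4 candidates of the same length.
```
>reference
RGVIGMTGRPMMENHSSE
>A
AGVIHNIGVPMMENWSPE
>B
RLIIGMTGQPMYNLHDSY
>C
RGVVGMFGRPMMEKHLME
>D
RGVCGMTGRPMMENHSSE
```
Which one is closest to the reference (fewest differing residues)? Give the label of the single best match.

D

Hamming distances to reference — A: 7; B: 8; C: 5; D: 1.
Smallest is D with 1 mismatch.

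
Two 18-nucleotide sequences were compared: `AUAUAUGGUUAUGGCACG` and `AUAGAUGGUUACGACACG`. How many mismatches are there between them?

3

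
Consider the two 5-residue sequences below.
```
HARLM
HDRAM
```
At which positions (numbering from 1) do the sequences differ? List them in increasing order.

2, 4

Scanning 1-based: 2: A/D; 4: L/A.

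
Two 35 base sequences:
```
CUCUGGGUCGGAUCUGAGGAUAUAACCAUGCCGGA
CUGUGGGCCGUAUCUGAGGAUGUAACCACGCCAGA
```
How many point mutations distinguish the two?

6

Mismatches (1-based): site 3: C→G; site 8: U→C; site 11: G→U; site 22: A→G; site 29: U→C; site 33: G→A.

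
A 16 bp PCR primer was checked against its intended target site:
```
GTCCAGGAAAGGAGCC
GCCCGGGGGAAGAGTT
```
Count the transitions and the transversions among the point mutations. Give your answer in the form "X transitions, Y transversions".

Transitions (purine↔purine or pyrimidine↔pyrimidine): 2 T→C, 5 A→G, 8 A→G, 9 A→G, 11 G→A, 15 C→T, 16 C→T.
Transversions (purine↔pyrimidine): none.

7 transitions, 0 transversions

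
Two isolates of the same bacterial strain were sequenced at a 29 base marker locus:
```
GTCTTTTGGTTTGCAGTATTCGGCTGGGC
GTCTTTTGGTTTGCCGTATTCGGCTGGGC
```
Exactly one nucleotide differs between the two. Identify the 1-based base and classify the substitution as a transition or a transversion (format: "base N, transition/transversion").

The sequences differ only at base 15: A→C (purine→pyrimidine), a transversion.

base 15, transversion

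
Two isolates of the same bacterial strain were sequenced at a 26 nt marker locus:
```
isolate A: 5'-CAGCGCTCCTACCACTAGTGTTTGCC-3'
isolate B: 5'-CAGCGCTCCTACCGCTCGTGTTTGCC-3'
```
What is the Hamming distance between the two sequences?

The sequences differ at sites 14, 17 (1-based) — 2 in total.

2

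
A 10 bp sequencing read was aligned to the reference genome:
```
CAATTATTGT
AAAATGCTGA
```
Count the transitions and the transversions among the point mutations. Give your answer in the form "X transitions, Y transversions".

Mismatches (1-based):
position 1: C→A (pyrimidine→purine, transversion)
position 4: T→A (pyrimidine→purine, transversion)
position 6: A→G (purine→purine, transition)
position 7: T→C (pyrimidine→pyrimidine, transition)
position 10: T→A (pyrimidine→purine, transversion)

2 transitions, 3 transversions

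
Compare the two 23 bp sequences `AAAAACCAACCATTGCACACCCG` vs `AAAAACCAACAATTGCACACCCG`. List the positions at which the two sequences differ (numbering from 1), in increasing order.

Differences at position 11 (C→A).

11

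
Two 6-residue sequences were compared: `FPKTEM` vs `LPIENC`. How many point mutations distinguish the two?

5

Mismatches (1-based): residue 1: F→L; residue 3: K→I; residue 4: T→E; residue 5: E→N; residue 6: M→C.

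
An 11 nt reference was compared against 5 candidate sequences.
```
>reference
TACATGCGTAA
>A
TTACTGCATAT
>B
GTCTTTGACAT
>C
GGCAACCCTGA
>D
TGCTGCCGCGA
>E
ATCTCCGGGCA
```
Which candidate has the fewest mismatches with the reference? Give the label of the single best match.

Hamming distances to reference — A: 5; B: 8; C: 6; D: 6; E: 8.
Smallest is A with 5 mismatches.

A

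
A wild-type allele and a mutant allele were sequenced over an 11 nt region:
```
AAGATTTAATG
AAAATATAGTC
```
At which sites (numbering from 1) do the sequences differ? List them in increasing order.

Scanning 1-based: 3: G/A; 6: T/A; 9: A/G; 11: G/C.

3, 6, 9, 11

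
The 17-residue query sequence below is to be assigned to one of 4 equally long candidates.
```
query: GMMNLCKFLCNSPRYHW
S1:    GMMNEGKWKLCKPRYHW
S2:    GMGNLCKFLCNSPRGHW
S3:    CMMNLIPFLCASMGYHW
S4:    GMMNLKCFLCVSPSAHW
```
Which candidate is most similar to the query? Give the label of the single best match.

S2

Hamming distances to query — S1: 7; S2: 2; S3: 6; S4: 5.
Smallest is S2 with 2 mismatches.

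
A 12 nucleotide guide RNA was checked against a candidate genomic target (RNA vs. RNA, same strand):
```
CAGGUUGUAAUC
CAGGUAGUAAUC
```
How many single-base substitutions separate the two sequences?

Mismatches (1-based): base 6: U→A.

1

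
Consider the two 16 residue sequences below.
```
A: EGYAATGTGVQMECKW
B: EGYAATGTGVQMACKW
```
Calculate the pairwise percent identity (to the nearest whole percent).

94%

Mismatch at position 13 (1-based): 1 of 16.
Identical positions: 15/16 = 93.75% → 94%.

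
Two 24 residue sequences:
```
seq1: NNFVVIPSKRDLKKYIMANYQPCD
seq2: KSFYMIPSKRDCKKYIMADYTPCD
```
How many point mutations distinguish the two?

7

The sequences differ at positions 1, 2, 4, 5, 12, 19, 21 (1-based) — 7 in total.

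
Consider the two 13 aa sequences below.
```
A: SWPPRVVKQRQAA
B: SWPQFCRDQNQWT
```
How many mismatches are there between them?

8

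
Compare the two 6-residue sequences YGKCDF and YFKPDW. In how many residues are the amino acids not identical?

The sequences differ at residues 2, 4, 6 (1-based) — 3 in total.

3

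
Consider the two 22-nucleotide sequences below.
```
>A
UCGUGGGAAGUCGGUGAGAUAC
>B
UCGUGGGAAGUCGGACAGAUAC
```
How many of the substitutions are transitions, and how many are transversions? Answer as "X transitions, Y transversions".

Transitions (purine↔purine or pyrimidine↔pyrimidine): none.
Transversions (purine↔pyrimidine): 15 U→A, 16 G→C.

0 transitions, 2 transversions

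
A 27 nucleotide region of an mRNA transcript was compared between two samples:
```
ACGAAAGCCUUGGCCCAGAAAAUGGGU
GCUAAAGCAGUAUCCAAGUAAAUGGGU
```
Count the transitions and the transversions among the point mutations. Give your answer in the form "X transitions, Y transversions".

2 transitions, 6 transversions

Transitions (purine↔purine or pyrimidine↔pyrimidine): 1 A→G, 12 G→A.
Transversions (purine↔pyrimidine): 3 G→U, 9 C→A, 10 U→G, 13 G→U, 16 C→A, 19 A→U.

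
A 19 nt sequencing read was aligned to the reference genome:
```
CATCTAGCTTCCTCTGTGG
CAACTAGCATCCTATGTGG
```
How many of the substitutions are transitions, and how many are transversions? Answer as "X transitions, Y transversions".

0 transitions, 3 transversions

Mismatches (1-based):
base 3: T→A (pyrimidine→purine, transversion)
base 9: T→A (pyrimidine→purine, transversion)
base 14: C→A (pyrimidine→purine, transversion)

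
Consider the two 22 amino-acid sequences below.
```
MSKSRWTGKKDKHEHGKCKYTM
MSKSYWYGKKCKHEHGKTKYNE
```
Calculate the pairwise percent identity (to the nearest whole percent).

73%

6 positions differ (5, 7, 11, 18, 21, 22), so 16 of 22 match: 16/22 = 72.73%.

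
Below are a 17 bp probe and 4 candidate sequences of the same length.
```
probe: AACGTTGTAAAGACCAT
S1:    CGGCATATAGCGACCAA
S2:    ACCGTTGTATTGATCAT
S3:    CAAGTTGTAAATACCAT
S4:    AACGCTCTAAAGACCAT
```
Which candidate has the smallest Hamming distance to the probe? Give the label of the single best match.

Hamming distances to probe — S1: 9; S2: 4; S3: 3; S4: 2.
Smallest is S4 with 2 mismatches.

S4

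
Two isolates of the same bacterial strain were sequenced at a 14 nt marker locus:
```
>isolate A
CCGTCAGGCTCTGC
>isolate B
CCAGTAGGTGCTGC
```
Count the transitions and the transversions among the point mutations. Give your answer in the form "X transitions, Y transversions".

3 transitions, 2 transversions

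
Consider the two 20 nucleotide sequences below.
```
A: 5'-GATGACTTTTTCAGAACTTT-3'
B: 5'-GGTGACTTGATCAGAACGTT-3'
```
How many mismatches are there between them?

4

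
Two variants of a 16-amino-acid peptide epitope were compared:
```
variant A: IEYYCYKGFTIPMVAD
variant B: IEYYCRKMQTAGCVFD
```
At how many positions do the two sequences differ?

The sequences differ at positions 6, 8, 9, 11, 12, 13, 15 (1-based) — 7 in total.

7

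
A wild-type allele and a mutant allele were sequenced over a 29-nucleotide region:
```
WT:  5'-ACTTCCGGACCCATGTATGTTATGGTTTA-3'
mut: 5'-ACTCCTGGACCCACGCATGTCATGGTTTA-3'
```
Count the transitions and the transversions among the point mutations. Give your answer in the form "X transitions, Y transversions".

Mismatches (1-based):
base 4: T→C (pyrimidine→pyrimidine, transition)
base 6: C→T (pyrimidine→pyrimidine, transition)
base 14: T→C (pyrimidine→pyrimidine, transition)
base 16: T→C (pyrimidine→pyrimidine, transition)
base 21: T→C (pyrimidine→pyrimidine, transition)

5 transitions, 0 transversions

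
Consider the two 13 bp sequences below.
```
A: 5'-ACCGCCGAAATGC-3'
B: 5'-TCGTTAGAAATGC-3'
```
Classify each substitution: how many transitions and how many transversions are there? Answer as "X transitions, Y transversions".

1 transition, 4 transversions

Mismatches (1-based):
site 1: A→T (purine→pyrimidine, transversion)
site 3: C→G (pyrimidine→purine, transversion)
site 4: G→T (purine→pyrimidine, transversion)
site 5: C→T (pyrimidine→pyrimidine, transition)
site 6: C→A (pyrimidine→purine, transversion)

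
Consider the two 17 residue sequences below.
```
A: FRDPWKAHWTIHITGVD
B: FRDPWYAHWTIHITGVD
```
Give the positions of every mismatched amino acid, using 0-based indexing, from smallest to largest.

Differences at position 5 (K→Y).

5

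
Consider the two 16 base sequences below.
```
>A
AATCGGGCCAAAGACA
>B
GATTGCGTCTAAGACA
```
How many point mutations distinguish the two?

Comparing position by position, 5 positions differ: 1 (A/G), 4 (C/T), 6 (G/C), 8 (C/T), 10 (A/T).

5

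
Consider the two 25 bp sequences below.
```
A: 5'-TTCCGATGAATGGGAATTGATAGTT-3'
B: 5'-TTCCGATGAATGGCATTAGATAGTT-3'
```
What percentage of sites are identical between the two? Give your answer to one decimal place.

88.0%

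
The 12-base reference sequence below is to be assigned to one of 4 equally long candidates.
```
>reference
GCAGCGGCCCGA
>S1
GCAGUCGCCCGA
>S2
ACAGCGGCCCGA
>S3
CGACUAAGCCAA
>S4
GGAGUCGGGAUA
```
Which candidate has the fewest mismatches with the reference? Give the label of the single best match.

S2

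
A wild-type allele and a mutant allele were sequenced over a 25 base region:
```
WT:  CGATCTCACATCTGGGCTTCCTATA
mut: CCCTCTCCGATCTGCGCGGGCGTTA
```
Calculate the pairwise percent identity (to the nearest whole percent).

60%

10 positions differ (2, 3, 8, 9, 15, 18, 19, 20, 22, 23), so 15 of 25 match: 15/25 = 60%.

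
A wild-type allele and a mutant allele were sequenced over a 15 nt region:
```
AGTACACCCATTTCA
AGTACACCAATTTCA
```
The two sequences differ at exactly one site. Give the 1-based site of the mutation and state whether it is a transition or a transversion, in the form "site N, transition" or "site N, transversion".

site 9, transversion

The sequences differ only at site 9: C→A (pyrimidine→purine), a transversion.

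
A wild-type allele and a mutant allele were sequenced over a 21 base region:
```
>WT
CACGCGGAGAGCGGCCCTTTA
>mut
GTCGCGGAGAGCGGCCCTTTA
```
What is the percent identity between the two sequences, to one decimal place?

90.5%

2 positions differ (1, 2), so 19 of 21 match: 19/21 = 90.48%.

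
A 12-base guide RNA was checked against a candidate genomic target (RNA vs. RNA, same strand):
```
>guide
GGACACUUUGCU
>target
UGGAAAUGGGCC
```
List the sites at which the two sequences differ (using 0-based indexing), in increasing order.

Scanning 0-based: 0: G/U; 2: A/G; 3: C/A; 5: C/A; 7: U/G; 8: U/G; 11: U/C.

0, 2, 3, 5, 7, 8, 11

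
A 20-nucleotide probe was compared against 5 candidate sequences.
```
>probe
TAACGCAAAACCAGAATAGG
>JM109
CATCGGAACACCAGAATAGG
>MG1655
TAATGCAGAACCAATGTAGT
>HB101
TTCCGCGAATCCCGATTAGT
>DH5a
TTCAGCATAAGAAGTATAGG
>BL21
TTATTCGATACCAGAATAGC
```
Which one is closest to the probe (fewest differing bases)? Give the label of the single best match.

JM109 differs at 4 bases; MG1655 differs at 6 bases; HB101 differs at 7 bases; DH5a differs at 7 bases; BL21 differs at 6 bases. The closest is JM109.

JM109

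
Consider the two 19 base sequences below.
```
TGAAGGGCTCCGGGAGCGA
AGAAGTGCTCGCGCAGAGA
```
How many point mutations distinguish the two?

6

Mismatches (1-based): site 1: T→A; site 6: G→T; site 11: C→G; site 12: G→C; site 14: G→C; site 17: C→A.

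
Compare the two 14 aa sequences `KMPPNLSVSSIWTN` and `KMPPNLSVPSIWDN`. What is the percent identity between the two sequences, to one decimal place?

85.7%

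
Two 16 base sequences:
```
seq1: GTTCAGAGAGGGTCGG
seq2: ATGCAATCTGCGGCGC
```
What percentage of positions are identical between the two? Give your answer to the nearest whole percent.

Mismatches at positions 1, 3, 6, 7, 8, 9, 11, 13, 16 (1-based): 9 of 16.
Identical positions: 7/16 = 43.75% → 44%.

44%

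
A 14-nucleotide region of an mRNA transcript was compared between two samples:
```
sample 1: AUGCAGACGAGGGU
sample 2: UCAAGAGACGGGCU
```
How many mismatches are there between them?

11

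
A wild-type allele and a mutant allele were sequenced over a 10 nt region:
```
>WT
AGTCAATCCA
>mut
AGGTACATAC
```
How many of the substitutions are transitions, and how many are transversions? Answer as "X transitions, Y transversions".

2 transitions, 5 transversions

Transitions (purine↔purine or pyrimidine↔pyrimidine): 4 C→T, 8 C→T.
Transversions (purine↔pyrimidine): 3 T→G, 6 A→C, 7 T→A, 9 C→A, 10 A→C.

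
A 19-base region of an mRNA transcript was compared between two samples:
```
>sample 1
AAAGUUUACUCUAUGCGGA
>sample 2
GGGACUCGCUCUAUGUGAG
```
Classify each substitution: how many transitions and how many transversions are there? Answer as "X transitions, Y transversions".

Mismatches (1-based):
base 1: A→G (purine→purine, transition)
base 2: A→G (purine→purine, transition)
base 3: A→G (purine→purine, transition)
base 4: G→A (purine→purine, transition)
base 5: U→C (pyrimidine→pyrimidine, transition)
base 7: U→C (pyrimidine→pyrimidine, transition)
base 8: A→G (purine→purine, transition)
base 16: C→U (pyrimidine→pyrimidine, transition)
base 18: G→A (purine→purine, transition)
base 19: A→G (purine→purine, transition)

10 transitions, 0 transversions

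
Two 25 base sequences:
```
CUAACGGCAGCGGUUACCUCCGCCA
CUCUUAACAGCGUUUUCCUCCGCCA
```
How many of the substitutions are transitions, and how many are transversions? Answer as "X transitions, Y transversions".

3 transitions, 4 transversions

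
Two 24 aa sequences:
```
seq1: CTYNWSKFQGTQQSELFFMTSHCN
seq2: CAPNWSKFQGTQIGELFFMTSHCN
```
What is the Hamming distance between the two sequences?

The sequences differ at positions 2, 3, 13, 14 (1-based) — 4 in total.

4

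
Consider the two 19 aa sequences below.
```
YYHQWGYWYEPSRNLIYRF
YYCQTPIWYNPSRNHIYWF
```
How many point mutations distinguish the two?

The sequences differ at positions 3, 5, 6, 7, 10, 15, 18 (1-based) — 7 in total.

7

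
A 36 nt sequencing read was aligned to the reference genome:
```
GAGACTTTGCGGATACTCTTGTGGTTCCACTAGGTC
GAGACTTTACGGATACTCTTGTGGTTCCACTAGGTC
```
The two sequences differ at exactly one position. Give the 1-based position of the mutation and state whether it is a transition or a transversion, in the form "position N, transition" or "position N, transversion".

Position 9 changes G→A. G is a purine and A is a purine, so this is a transition.

position 9, transition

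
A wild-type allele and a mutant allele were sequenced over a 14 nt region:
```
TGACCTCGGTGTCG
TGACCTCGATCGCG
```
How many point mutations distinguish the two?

Comparing position by position, 3 bases differ: 9 (G/A), 11 (G/C), 12 (T/G).

3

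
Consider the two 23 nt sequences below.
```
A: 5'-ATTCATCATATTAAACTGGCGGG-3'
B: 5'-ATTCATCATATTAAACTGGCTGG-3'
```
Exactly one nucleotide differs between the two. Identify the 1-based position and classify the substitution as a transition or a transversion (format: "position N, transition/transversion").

position 21, transversion

Position 21 changes G→T. G is a purine and T is a pyrimidine, so this is a transversion.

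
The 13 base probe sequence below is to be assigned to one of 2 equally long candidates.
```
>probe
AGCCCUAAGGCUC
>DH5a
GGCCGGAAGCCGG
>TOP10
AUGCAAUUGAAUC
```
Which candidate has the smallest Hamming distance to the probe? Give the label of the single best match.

Hamming distances to probe — DH5a: 6; TOP10: 8.
Smallest is DH5a with 6 mismatches.

DH5a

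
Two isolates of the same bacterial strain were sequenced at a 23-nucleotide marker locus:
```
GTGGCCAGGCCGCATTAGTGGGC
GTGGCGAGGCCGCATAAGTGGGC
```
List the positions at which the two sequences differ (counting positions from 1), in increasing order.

6, 16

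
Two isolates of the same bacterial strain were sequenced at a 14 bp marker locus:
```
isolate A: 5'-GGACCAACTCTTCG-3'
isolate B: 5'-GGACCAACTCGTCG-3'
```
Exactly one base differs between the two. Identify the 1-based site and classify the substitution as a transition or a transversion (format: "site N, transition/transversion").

site 11, transversion

The sequences differ only at site 11: T→G (pyrimidine→purine), a transversion.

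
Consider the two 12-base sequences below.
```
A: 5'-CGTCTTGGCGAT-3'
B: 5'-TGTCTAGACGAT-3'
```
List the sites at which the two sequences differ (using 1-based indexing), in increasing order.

Differences at site 1 (C→T), site 6 (T→A), site 8 (G→A).

1, 6, 8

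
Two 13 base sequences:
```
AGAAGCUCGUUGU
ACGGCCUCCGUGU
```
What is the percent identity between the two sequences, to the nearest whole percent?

Mismatches at positions 2, 3, 4, 5, 9, 10 (1-based): 6 of 13.
Identical positions: 7/13 = 53.85% → 54%.

54%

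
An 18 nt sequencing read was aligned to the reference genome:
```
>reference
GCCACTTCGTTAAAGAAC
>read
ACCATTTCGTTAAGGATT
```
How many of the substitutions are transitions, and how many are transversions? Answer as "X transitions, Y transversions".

Mismatches (1-based):
base 1: G→A (purine→purine, transition)
base 5: C→T (pyrimidine→pyrimidine, transition)
base 14: A→G (purine→purine, transition)
base 17: A→T (purine→pyrimidine, transversion)
base 18: C→T (pyrimidine→pyrimidine, transition)

4 transitions, 1 transversion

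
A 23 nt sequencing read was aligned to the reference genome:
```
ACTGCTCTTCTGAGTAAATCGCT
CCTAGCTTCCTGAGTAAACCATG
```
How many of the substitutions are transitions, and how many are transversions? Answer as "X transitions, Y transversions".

7 transitions, 3 transversions

Mismatches (1-based):
position 1: A→C (purine→pyrimidine, transversion)
position 4: G→A (purine→purine, transition)
position 5: C→G (pyrimidine→purine, transversion)
position 6: T→C (pyrimidine→pyrimidine, transition)
position 7: C→T (pyrimidine→pyrimidine, transition)
position 9: T→C (pyrimidine→pyrimidine, transition)
position 19: T→C (pyrimidine→pyrimidine, transition)
position 21: G→A (purine→purine, transition)
position 22: C→T (pyrimidine→pyrimidine, transition)
position 23: T→G (pyrimidine→purine, transversion)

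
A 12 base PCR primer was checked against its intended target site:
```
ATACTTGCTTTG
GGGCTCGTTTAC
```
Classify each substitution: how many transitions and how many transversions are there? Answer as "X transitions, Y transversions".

4 transitions, 3 transversions

Mismatches (1-based):
base 1: A→G (purine→purine, transition)
base 2: T→G (pyrimidine→purine, transversion)
base 3: A→G (purine→purine, transition)
base 6: T→C (pyrimidine→pyrimidine, transition)
base 8: C→T (pyrimidine→pyrimidine, transition)
base 11: T→A (pyrimidine→purine, transversion)
base 12: G→C (purine→pyrimidine, transversion)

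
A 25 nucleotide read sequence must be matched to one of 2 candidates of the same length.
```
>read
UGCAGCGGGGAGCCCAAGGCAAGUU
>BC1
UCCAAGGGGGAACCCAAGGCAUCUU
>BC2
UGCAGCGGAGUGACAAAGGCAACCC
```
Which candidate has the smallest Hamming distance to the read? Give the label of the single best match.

BC1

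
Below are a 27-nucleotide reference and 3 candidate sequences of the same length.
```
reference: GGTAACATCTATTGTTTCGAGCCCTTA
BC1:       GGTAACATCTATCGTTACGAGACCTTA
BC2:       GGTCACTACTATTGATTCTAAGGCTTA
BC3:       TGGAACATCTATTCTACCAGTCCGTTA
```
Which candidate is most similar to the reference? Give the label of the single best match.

BC1

Hamming distances to reference — BC1: 3; BC2: 8; BC3: 9.
Smallest is BC1 with 3 mismatches.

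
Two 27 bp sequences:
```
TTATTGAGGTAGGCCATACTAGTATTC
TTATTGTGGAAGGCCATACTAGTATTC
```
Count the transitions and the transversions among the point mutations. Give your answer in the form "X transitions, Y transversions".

0 transitions, 2 transversions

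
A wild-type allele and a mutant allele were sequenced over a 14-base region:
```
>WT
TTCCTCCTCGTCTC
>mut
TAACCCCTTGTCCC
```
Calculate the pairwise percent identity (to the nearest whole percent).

5 positions differ (2, 3, 5, 9, 13), so 9 of 14 match: 9/14 = 64.29%.

64%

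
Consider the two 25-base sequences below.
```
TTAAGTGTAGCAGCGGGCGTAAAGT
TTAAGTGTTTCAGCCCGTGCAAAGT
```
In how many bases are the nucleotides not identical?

6

Comparing position by position, 6 bases differ: 9 (A/T), 10 (G/T), 15 (G/C), 16 (G/C), 18 (C/T), 20 (T/C).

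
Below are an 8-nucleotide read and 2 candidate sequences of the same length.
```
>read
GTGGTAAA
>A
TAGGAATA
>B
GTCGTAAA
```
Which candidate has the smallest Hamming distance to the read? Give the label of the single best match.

Hamming distances to read — A: 4; B: 1.
Smallest is B with 1 mismatch.

B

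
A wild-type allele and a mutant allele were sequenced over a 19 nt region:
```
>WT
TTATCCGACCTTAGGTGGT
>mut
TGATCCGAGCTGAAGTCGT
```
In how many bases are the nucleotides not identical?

5

Mismatches (1-based): base 2: T→G; base 9: C→G; base 12: T→G; base 14: G→A; base 17: G→C.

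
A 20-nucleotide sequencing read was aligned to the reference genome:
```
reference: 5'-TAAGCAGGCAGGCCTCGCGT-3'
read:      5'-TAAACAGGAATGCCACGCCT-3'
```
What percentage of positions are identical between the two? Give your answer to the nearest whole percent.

Mismatches at positions 4, 9, 11, 15, 19 (1-based): 5 of 20.
Identical positions: 15/20 = 75% → 75%.

75%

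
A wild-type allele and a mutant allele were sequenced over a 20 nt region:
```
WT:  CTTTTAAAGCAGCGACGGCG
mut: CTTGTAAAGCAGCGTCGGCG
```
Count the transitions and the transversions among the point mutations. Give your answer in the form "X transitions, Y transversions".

0 transitions, 2 transversions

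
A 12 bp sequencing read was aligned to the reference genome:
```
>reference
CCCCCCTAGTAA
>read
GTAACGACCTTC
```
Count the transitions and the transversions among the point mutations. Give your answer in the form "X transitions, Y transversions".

1 transition, 9 transversions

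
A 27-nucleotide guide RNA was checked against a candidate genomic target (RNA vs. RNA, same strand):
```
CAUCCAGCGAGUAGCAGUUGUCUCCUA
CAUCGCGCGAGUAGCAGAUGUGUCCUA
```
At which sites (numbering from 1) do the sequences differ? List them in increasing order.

5, 6, 18, 22

Differences at site 5 (C→G), site 6 (A→C), site 18 (U→A), site 22 (C→G).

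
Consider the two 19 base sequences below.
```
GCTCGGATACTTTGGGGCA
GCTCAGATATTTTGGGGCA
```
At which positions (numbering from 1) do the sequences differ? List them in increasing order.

5, 10

Scanning 1-based: 5: G/A; 10: C/T.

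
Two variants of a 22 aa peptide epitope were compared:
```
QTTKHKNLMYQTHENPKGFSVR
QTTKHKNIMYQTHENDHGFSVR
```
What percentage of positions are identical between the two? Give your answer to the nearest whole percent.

Mismatches at positions 8, 16, 17 (1-based): 3 of 22.
Identical positions: 19/22 = 86.36% → 86%.

86%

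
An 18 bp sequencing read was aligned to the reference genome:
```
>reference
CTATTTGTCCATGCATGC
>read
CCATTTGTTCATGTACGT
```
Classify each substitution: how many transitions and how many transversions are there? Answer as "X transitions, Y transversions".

5 transitions, 0 transversions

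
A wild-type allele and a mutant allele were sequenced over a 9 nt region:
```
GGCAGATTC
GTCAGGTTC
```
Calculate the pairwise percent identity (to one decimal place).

77.8%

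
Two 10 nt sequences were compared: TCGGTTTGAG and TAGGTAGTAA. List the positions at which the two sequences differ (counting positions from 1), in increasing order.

2, 6, 7, 8, 10

Scanning 1-based: 2: C/A; 6: T/A; 7: T/G; 8: G/T; 10: G/A.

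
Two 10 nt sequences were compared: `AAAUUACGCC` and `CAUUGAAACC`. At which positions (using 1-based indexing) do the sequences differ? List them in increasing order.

Scanning 1-based: 1: A/C; 3: A/U; 5: U/G; 7: C/A; 8: G/A.

1, 3, 5, 7, 8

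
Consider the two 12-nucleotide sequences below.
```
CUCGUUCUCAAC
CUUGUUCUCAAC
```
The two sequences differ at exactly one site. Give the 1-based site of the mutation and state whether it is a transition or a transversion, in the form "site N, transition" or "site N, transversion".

site 3, transition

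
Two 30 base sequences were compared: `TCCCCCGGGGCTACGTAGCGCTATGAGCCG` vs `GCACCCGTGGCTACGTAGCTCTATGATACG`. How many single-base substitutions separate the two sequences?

6

Comparing position by position, 6 positions differ: 1 (T/G), 3 (C/A), 8 (G/T), 20 (G/T), 27 (G/T), 28 (C/A).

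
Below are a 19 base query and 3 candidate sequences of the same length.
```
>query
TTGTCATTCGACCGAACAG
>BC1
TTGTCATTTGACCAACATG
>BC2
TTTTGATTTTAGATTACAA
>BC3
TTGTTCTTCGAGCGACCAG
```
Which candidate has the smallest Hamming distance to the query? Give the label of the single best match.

BC3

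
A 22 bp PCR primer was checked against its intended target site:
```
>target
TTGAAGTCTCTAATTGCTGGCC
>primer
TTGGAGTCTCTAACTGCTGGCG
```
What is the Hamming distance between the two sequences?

3

Mismatches (1-based): position 4: A→G; position 14: T→C; position 22: C→G.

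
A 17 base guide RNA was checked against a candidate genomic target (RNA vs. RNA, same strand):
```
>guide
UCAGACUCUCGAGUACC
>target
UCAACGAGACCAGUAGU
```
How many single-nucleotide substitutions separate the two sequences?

9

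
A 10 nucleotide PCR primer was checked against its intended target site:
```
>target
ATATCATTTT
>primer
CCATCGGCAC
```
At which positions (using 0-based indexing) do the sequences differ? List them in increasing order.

0, 1, 5, 6, 7, 8, 9

Scanning 0-based: 0: A/C; 1: T/C; 5: A/G; 6: T/G; 7: T/C; 8: T/A; 9: T/C.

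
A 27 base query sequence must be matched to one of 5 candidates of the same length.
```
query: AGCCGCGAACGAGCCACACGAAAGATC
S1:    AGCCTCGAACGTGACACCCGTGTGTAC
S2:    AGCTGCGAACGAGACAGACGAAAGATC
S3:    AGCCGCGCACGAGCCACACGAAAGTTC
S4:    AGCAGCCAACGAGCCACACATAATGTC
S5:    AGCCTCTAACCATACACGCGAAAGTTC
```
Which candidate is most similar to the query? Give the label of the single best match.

S1 differs at 9 bases; S2 differs at 3 bases; S3 differs at 2 bases; S4 differs at 6 bases; S5 differs at 7 bases. The closest is S3.

S3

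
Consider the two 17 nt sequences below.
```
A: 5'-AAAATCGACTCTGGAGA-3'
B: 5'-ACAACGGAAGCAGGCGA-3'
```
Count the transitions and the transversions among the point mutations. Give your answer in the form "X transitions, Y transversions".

1 transition, 6 transversions

Transitions (purine↔purine or pyrimidine↔pyrimidine): 5 T→C.
Transversions (purine↔pyrimidine): 2 A→C, 6 C→G, 9 C→A, 10 T→G, 12 T→A, 15 A→C.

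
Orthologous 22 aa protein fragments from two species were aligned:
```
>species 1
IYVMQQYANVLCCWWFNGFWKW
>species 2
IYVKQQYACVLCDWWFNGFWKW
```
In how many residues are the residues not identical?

3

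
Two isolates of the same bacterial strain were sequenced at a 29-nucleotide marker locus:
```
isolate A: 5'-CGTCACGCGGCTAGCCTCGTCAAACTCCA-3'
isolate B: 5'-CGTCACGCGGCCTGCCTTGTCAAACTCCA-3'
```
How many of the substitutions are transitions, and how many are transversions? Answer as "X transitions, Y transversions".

Transitions (purine↔purine or pyrimidine↔pyrimidine): 12 T→C, 18 C→T.
Transversions (purine↔pyrimidine): 13 A→T.

2 transitions, 1 transversion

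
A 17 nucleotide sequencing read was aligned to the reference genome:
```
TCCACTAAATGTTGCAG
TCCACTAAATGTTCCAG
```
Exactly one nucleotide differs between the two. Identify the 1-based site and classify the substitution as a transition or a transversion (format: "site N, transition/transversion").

The sequences differ only at site 14: G→C (purine→pyrimidine), a transversion.

site 14, transversion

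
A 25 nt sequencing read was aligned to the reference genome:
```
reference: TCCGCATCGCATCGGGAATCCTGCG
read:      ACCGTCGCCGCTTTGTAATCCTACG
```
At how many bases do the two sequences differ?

11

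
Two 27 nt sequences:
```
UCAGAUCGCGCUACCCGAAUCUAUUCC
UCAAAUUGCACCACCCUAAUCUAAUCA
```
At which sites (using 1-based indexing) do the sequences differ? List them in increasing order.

Differences at site 4 (G→A), site 7 (C→U), site 10 (G→A), site 12 (U→C), site 17 (G→U), site 24 (U→A), site 27 (C→A).

4, 7, 10, 12, 17, 24, 27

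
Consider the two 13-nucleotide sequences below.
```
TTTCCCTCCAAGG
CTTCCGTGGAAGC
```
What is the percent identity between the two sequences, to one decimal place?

61.5%

5 positions differ (1, 6, 8, 9, 13), so 8 of 13 match: 8/13 = 61.54%.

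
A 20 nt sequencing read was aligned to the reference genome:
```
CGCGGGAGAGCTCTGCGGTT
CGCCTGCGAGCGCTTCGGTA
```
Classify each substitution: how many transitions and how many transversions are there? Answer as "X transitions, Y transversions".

0 transitions, 6 transversions

Transitions (purine↔purine or pyrimidine↔pyrimidine): none.
Transversions (purine↔pyrimidine): 4 G→C, 5 G→T, 7 A→C, 12 T→G, 15 G→T, 20 T→A.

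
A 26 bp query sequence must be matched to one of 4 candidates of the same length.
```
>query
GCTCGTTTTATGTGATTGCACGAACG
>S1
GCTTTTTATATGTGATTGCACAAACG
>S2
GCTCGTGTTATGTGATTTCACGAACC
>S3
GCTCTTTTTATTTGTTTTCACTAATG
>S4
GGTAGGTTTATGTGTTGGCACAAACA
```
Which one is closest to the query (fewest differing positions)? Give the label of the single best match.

S2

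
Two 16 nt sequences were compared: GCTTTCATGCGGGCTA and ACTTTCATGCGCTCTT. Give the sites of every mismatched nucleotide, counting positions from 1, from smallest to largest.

1, 12, 13, 16

Differences at site 1 (G→A), site 12 (G→C), site 13 (G→T), site 16 (A→T).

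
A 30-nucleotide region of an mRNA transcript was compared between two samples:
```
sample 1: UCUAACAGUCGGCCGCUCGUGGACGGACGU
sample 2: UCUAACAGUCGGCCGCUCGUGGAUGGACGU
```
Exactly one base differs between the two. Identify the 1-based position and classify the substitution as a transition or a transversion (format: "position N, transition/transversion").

position 24, transition

Position 24 changes C→U. C is a pyrimidine and U is a pyrimidine, so this is a transition.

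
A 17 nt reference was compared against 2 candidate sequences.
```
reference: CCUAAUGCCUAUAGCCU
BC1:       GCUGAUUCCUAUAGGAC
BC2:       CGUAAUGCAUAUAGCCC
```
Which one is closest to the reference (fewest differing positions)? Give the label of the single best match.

BC2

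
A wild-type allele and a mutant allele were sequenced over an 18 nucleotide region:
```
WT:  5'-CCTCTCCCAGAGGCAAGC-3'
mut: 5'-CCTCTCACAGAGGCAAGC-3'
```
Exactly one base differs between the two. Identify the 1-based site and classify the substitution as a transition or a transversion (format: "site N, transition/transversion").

Site 7 changes C→A. C is a pyrimidine and A is a purine, so this is a transversion.

site 7, transversion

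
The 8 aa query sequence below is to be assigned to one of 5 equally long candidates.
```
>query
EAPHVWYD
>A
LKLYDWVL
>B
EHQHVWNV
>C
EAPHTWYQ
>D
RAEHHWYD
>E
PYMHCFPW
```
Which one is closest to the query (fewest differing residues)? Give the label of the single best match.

C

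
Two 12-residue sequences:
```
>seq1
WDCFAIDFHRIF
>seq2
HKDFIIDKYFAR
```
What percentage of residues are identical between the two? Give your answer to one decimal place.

9 positions differ (1, 2, 3, 5, 8, 9, 10, 11, 12), so 3 of 12 match: 3/12 = 25%.

25.0%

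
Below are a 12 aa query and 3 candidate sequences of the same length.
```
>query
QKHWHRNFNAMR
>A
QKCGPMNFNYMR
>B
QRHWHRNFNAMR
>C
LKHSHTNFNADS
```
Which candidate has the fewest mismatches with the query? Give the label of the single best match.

A differs at 5 positions; B differs at 1 position; C differs at 5 positions. The closest is B.

B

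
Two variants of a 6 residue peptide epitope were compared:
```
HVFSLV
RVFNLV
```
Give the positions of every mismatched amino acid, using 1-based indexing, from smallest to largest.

1, 4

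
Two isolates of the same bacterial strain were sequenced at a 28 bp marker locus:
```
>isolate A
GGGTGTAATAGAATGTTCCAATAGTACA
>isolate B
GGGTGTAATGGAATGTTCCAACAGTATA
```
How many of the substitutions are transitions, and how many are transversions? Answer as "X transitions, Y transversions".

Mismatches (1-based):
position 10: A→G (purine→purine, transition)
position 22: T→C (pyrimidine→pyrimidine, transition)
position 27: C→T (pyrimidine→pyrimidine, transition)

3 transitions, 0 transversions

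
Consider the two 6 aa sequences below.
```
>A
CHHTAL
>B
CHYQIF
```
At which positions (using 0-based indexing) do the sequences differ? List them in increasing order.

Differences at position 2 (H→Y), position 3 (T→Q), position 4 (A→I), position 5 (L→F).

2, 3, 4, 5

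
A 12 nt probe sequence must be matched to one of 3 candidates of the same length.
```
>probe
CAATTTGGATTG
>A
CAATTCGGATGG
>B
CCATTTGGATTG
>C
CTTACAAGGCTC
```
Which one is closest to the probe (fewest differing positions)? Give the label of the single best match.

B

A differs at 2 positions; B differs at 1 position; C differs at 9 positions. The closest is B.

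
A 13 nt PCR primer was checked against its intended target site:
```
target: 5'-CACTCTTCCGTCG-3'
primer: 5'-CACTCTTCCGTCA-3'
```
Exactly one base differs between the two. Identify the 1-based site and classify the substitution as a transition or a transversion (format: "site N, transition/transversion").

site 13, transition

The sequences differ only at site 13: G→A (purine→purine), a transition.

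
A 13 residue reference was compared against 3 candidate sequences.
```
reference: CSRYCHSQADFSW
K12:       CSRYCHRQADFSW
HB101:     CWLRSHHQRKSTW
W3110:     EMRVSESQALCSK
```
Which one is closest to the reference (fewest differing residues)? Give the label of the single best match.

Hamming distances to reference — K12: 1; HB101: 9; W3110: 8.
Smallest is K12 with 1 mismatch.

K12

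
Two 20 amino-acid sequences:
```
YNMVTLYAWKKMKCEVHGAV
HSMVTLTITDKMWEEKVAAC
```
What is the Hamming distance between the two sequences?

The sequences differ at positions 1, 2, 7, 8, 9, 10, 13, 14, 16, 17, 18, 20 (1-based) — 12 in total.

12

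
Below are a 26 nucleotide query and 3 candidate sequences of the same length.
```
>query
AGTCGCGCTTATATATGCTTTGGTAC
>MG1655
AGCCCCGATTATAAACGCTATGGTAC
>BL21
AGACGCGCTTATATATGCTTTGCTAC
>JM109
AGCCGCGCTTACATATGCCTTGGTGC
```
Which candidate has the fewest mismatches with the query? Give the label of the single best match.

BL21

Hamming distances to query — MG1655: 6; BL21: 2; JM109: 4.
Smallest is BL21 with 2 mismatches.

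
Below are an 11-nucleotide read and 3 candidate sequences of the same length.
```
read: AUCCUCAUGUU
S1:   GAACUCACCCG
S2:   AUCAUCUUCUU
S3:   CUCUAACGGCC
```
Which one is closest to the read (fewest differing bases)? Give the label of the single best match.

S1 differs at 7 bases; S2 differs at 3 bases; S3 differs at 8 bases. The closest is S2.

S2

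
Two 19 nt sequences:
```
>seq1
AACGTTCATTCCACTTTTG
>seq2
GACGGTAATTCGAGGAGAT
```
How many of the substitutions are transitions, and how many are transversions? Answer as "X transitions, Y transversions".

Transitions (purine↔purine or pyrimidine↔pyrimidine): 1 A→G.
Transversions (purine↔pyrimidine): 5 T→G, 7 C→A, 12 C→G, 14 C→G, 15 T→G, 16 T→A, 17 T→G, 18 T→A, 19 G→T.

1 transition, 9 transversions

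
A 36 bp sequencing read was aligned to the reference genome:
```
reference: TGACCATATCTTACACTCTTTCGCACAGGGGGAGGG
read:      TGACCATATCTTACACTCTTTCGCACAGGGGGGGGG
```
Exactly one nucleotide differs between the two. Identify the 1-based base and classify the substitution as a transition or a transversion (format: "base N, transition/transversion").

Base 33 changes A→G. A is a purine and G is a purine, so this is a transition.

base 33, transition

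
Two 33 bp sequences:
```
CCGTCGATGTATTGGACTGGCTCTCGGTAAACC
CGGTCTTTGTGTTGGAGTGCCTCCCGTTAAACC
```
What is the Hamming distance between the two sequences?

Comparing position by position, 8 sites differ: 2 (C/G), 6 (G/T), 7 (A/T), 11 (A/G), 17 (C/G), 20 (G/C), 24 (T/C), 27 (G/T).

8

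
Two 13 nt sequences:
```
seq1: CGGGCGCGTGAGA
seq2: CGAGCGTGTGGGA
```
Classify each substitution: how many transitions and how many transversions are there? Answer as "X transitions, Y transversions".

Transitions (purine↔purine or pyrimidine↔pyrimidine): 3 G→A, 7 C→T, 11 A→G.
Transversions (purine↔pyrimidine): none.

3 transitions, 0 transversions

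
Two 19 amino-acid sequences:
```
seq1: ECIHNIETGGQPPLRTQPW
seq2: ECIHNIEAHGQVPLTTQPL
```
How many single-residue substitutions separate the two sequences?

5

Mismatches (1-based): position 8: T→A; position 9: G→H; position 12: P→V; position 15: R→T; position 19: W→L.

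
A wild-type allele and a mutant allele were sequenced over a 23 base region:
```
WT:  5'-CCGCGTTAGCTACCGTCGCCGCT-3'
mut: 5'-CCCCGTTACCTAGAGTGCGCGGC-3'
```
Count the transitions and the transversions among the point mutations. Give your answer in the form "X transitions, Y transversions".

1 transition, 8 transversions

Transitions (purine↔purine or pyrimidine↔pyrimidine): 23 T→C.
Transversions (purine↔pyrimidine): 3 G→C, 9 G→C, 13 C→G, 14 C→A, 17 C→G, 18 G→C, 19 C→G, 22 C→G.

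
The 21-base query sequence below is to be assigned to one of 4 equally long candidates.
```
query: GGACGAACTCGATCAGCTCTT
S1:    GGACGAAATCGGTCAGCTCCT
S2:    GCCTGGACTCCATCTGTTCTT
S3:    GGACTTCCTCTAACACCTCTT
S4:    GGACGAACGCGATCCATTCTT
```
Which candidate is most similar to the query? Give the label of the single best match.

S1

Hamming distances to query — S1: 3; S2: 7; S3: 6; S4: 4.
Smallest is S1 with 3 mismatches.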